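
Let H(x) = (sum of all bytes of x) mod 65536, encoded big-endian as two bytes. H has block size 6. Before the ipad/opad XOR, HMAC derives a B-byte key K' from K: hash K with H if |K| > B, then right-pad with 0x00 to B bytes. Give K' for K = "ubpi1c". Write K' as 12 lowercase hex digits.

756270693163

Key "ubpi1c" = 75 62 70 69 31 63 is exactly B = 6 bytes: K' = 75 62 70 69 31 63.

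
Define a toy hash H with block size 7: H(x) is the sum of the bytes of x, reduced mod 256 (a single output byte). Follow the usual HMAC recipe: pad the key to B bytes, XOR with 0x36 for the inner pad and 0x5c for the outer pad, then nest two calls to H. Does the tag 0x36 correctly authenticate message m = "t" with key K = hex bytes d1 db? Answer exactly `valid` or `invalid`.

valid

Key hex bytes d1 db is 2 bytes ≤ B = 7; zero-pad to 7 bytes: K' = d1 db 00 00 00 00 00.
K' ⊕ ipad = e7 ed 36 36 36 36 36; K' ⊕ opad = 8d 87 5c 5c 5c 5c 5c.
Inner hash: sum = 231+237+54+54+54+54+54+116 = 854; mod 256 = 86 → 56.
Outer hash (recomputed tag): sum = 141+135+92+92+92+92+92+86 = 822; mod 256 = 54 → 36.
Recomputed tag = 36; claimed = 36 → match.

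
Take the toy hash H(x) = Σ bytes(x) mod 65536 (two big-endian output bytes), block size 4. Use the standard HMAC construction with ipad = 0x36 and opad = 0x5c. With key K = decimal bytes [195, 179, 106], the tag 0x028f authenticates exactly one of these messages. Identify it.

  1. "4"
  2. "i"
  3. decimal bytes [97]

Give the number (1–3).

3

Key decimal bytes [195, 179, 106] = c3 b3 6a is 3 bytes ≤ B = 4; zero-pad to 4 bytes: K' = c3 b3 6a 00.
K' ⊕ ipad = f5 85 5c 36; K' ⊕ opad = 9f ef 36 5c.
m1: inner = H(f5 85 5c 36 34) = 02 40; tag = H(9f ef 36 5c 02 40) = 0262
m2: inner = H(f5 85 5c 36 69) = 02 75; tag = H(9f ef 36 5c 02 75) = 0297
m3: inner = H(f5 85 5c 36 61) = 02 6d; tag = H(9f ef 36 5c 02 6d) = 028f ← matches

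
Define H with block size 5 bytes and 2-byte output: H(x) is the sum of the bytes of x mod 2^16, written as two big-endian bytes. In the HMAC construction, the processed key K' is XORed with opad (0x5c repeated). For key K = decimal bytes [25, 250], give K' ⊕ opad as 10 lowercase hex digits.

45a65c5c5c

Key decimal bytes [25, 250] = 19 fa is 2 bytes ≤ B = 5; zero-pad to 5 bytes: K' = 19 fa 00 00 00.
XOR each byte with 0x5c: 19⊕5c=45, fa⊕5c=a6, 00⊕5c=5c, 00⊕5c=5c, 00⊕5c=5c.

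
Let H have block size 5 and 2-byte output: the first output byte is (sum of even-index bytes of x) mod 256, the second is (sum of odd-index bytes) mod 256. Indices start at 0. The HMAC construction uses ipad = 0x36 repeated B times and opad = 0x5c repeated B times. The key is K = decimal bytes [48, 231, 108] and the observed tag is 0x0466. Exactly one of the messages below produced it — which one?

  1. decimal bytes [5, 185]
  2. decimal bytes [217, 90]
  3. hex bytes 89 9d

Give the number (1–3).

Key decimal bytes [48, 231, 108] = 30 e7 6c is 3 bytes ≤ B = 5; zero-pad to 5 bytes: K' = 30 e7 6c 00 00.
K' ⊕ ipad = 06 d1 5a 36 36; K' ⊕ opad = 6c bb 30 5c 5c.
m1: inner = H(06 d1 5a 36 36 05 b9) = 4f 0c; tag = H(6c bb 30 5c 5c 4f 0c) = 0466 ← matches
m2: inner = H(06 d1 5a 36 36 d9 5a) = f0 e0; tag = H(6c bb 30 5c 5c f0 e0) = d807
m3: inner = H(06 d1 5a 36 36 89 9d) = 33 90; tag = H(6c bb 30 5c 5c 33 90) = 884a

1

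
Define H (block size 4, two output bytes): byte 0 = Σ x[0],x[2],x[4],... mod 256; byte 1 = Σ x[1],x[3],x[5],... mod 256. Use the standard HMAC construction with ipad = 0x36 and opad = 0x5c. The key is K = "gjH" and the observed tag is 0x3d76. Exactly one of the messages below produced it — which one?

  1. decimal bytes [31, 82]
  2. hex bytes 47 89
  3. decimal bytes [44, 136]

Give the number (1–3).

1

Key "gjH" = 67 6a 48 is 3 bytes ≤ B = 4; zero-pad to 4 bytes: K' = 67 6a 48 00.
K' ⊕ ipad = 51 5c 7e 36; K' ⊕ opad = 3b 36 14 5c.
m1: inner = H(51 5c 7e 36 1f 52) = ee e4; tag = H(3b 36 14 5c ee e4) = 3d76 ← matches
m2: inner = H(51 5c 7e 36 47 89) = 16 1b; tag = H(3b 36 14 5c 16 1b) = 65ad
m3: inner = H(51 5c 7e 36 2c 88) = fb 1a; tag = H(3b 36 14 5c fb 1a) = 4aac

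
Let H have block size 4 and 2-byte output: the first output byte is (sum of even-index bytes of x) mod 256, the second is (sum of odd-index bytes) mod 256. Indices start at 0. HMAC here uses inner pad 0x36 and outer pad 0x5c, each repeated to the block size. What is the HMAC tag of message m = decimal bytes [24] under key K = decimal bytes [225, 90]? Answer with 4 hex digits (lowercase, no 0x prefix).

Key decimal bytes [225, 90] = e1 5a is 2 bytes ≤ B = 4; zero-pad to 4 bytes: K' = e1 5a 00 00.
K' ⊕ ipad = d7 6c 36 36.  K' ⊕ opad = bd 06 5c 5c.
Inner input = (K'⊕ipad) ∥ m = d7 6c 36 36 ∥ 18.
Inner hash: even-index sum = 293 mod 256 = 37; odd-index sum = 162 mod 256 = 162 → 25 a2.
Outer input = (K'⊕opad) ∥ inner = bd 06 5c 5c ∥ 25 a2.
Outer hash (tag): even-index sum = 318 mod 256 = 62; odd-index sum = 260 mod 256 = 4 → 3e 04.

3e04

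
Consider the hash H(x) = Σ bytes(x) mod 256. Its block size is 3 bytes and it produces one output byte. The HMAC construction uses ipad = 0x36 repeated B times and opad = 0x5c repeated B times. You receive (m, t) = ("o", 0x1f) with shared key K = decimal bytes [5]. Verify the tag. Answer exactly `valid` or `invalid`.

Key decimal bytes [5] = 05 is 1 byte ≤ B = 3; zero-pad to 3 bytes: K' = 05 00 00.
K' ⊕ ipad = 33 36 36; K' ⊕ opad = 59 5c 5c.
Inner hash: sum = 51+54+54+111 = 270; mod 256 = 14 → 0e.
Outer hash (recomputed tag): sum = 89+92+92+14 = 287; mod 256 = 31 → 1f.
Recomputed tag = 1f; claimed = 1f → match.

valid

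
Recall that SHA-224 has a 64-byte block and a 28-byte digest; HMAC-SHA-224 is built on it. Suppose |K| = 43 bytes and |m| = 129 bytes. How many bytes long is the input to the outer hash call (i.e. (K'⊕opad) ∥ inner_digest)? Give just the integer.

92

Key is 43 ≤ 64 bytes, zero-padded: |K'| = 64.
Outer input = (K'⊕opad) ∥ H(inner) → 64 + 28 = 92 bytes.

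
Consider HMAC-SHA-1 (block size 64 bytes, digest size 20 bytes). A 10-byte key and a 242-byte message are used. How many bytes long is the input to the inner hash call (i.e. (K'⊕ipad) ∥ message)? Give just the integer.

306

Key is 10 ≤ 64 bytes, zero-padded: |K'| = 64.
Inner input = (K'⊕ipad) ∥ m → 64 + 242 = 306 bytes.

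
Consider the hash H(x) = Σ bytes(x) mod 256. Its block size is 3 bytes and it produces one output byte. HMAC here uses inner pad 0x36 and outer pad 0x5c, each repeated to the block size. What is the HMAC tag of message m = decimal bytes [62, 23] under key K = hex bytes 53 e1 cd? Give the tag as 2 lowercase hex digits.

Key hex bytes 53 e1 cd is exactly B = 3 bytes: K' = 53 e1 cd.
K' ⊕ ipad = 65 d7 fb.  K' ⊕ opad = 0f bd 91.
Inner input = (K'⊕ipad) ∥ m = 65 d7 fb ∥ 3e 17.
Inner hash: sum = 101+215+251+62+23 = 652; mod 256 = 140 → 8c.
Outer input = (K'⊕opad) ∥ inner = 0f bd 91 ∥ 8c.
Outer hash (tag): sum = 15+189+145+140 = 489; mod 256 = 233 → e9.

e9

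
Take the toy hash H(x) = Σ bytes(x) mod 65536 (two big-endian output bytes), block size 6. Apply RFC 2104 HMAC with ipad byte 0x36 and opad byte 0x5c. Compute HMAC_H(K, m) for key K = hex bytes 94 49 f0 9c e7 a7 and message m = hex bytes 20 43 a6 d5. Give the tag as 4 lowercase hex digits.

Key hex bytes 94 49 f0 9c e7 a7 is exactly B = 6 bytes: K' = 94 49 f0 9c e7 a7.
K' ⊕ ipad = a2 7f c6 aa d1 91.  K' ⊕ opad = c8 15 ac c0 bb fb.
Inner input = (K'⊕ipad) ∥ m = a2 7f c6 aa d1 91 ∥ 20 43 a6 d5.
Inner hash: sum = 162+127+198+170+209+145+32+67+166+213 = 1489 → 05 d1.
Outer input = (K'⊕opad) ∥ inner = c8 15 ac c0 bb fb ∥ 05 d1.
Outer hash (tag): sum = 200+21+172+192+187+251+5+209 = 1237 → 04 d5.

04d5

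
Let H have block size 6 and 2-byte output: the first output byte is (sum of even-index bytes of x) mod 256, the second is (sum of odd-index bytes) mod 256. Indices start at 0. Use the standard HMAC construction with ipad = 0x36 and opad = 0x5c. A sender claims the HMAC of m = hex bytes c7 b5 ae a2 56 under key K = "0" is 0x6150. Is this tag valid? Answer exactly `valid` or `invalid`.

invalid

Key "0" = 30 is 1 byte ≤ B = 6; zero-pad to 6 bytes: K' = 30 00 00 00 00 00.
K' ⊕ ipad = 06 36 36 36 36 36; K' ⊕ opad = 6c 5c 5c 5c 5c 5c.
Inner hash: even-index sum = 573 mod 256 = 61; odd-index sum = 505 mod 256 = 249 → 3d f9.
Outer hash (recomputed tag): even-index sum = 353 mod 256 = 97; odd-index sum = 525 mod 256 = 13 → 61 0d.
Recomputed tag = 610d; claimed = 6150 → mismatch.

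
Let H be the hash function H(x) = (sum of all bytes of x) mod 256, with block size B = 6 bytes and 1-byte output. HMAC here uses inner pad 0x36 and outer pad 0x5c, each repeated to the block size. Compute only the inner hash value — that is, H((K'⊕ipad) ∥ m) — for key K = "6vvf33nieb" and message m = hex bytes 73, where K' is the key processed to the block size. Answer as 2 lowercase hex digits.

3b

Key "6vvf33nieb" = 36 76 76 66 33 33 6e 69 65 62 is 10 bytes > B = 6, so hash it first: H(key) = 8c, then zero-pad to 6 bytes: K' = 8c 00 00 00 00 00.
K' ⊕ ipad = ba 36 36 36 36 36.
Inner input = ba 36 36 36 36 36 ∥ 73.
Inner hash: sum = 186+54+54+54+54+54+115 = 571; mod 256 = 59 → 3b.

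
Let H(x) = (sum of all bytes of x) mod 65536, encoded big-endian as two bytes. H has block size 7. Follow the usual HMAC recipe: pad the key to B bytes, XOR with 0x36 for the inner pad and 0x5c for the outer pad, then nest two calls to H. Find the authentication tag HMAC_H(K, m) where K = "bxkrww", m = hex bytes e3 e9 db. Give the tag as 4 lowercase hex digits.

Key "bxkrww" = 62 78 6b 72 77 77 is 6 bytes ≤ B = 7; zero-pad to 7 bytes: K' = 62 78 6b 72 77 77 00.
K' ⊕ ipad = 54 4e 5d 44 41 41 36.  K' ⊕ opad = 3e 24 37 2e 2b 2b 5c.
Inner input = (K'⊕ipad) ∥ m = 54 4e 5d 44 41 41 36 ∥ e3 e9 db.
Inner hash: sum = 84+78+93+68+65+65+54+227+233+219 = 1186 → 04 a2.
Outer input = (K'⊕opad) ∥ inner = 3e 24 37 2e 2b 2b 5c ∥ 04 a2.
Outer hash (tag): sum = 62+36+55+46+43+43+92+4+162 = 543 → 02 1f.

021f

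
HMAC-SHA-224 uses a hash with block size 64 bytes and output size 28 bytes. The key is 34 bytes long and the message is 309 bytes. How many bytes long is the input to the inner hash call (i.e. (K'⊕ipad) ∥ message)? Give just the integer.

Key is 34 ≤ 64 bytes, zero-padded: |K'| = 64.
Inner input = (K'⊕ipad) ∥ m → 64 + 309 = 373 bytes.

373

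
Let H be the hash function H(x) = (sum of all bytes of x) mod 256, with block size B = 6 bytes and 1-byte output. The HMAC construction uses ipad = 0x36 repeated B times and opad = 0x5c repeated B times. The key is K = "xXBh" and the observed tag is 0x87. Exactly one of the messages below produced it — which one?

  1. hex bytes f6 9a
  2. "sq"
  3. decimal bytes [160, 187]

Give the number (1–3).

Key "xXBh" = 78 58 42 68 is 4 bytes ≤ B = 6; zero-pad to 6 bytes: K' = 78 58 42 68 00 00.
K' ⊕ ipad = 4e 6e 74 5e 36 36; K' ⊕ opad = 24 04 1e 34 5c 5c.
m1: inner = H(4e 6e 74 5e 36 36 f6 9a) = 8a; tag = H(24 04 1e 34 5c 5c 8a) = bc
m2: inner = H(4e 6e 74 5e 36 36 73 71) = de; tag = H(24 04 1e 34 5c 5c de) = 10
m3: inner = H(4e 6e 74 5e 36 36 a0 bb) = 55; tag = H(24 04 1e 34 5c 5c 55) = 87 ← matches

3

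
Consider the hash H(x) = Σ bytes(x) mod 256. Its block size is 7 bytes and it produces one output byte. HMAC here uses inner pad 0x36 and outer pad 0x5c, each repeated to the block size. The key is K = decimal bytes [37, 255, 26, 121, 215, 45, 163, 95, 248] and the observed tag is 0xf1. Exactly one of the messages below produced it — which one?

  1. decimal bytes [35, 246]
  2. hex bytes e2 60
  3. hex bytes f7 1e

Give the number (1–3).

1

Key decimal bytes [37, 255, 26, 121, 215, 45, 163, 95, 248] = 25 ff 1a 79 d7 2d a3 5f f8 is 9 bytes > B = 7, so hash it first: H(key) = b5, then zero-pad to 7 bytes: K' = b5 00 00 00 00 00 00.
K' ⊕ ipad = 83 36 36 36 36 36 36; K' ⊕ opad = e9 5c 5c 5c 5c 5c 5c.
m1: inner = H(83 36 36 36 36 36 36 23 f6) = e0; tag = H(e9 5c 5c 5c 5c 5c 5c e0) = f1 ← matches
m2: inner = H(83 36 36 36 36 36 36 e2 60) = 09; tag = H(e9 5c 5c 5c 5c 5c 5c 09) = 1a
m3: inner = H(83 36 36 36 36 36 36 f7 1e) = dc; tag = H(e9 5c 5c 5c 5c 5c 5c dc) = ed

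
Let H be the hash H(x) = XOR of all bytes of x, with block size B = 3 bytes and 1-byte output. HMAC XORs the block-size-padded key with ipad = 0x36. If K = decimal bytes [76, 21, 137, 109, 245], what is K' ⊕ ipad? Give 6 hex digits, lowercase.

7e3636

Key decimal bytes [76, 21, 137, 109, 245] = 4c 15 89 6d f5 is 5 bytes > B = 3, so hash it first: H(key) = 48, then zero-pad to 3 bytes: K' = 48 00 00.
XOR each byte with 0x36: 48⊕36=7e, 00⊕36=36, 00⊕36=36.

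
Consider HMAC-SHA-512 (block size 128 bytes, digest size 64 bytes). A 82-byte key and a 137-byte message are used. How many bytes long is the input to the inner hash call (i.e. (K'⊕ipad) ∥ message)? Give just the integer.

Key is 82 ≤ 128 bytes, zero-padded: |K'| = 128.
Inner input = (K'⊕ipad) ∥ m → 128 + 137 = 265 bytes.

265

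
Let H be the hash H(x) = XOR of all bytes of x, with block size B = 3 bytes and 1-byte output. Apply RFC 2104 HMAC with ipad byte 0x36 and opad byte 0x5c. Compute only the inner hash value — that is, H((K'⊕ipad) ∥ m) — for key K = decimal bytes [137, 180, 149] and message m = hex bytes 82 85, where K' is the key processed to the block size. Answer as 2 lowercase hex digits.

Key decimal bytes [137, 180, 149] = 89 b4 95 is exactly B = 3 bytes: K' = 89 b4 95.
K' ⊕ ipad = bf 82 a3.
Inner input = bf 82 a3 ∥ 82 85.
Inner hash: XOR bf⊕82⊕a3⊕82⊕85 = 99.

99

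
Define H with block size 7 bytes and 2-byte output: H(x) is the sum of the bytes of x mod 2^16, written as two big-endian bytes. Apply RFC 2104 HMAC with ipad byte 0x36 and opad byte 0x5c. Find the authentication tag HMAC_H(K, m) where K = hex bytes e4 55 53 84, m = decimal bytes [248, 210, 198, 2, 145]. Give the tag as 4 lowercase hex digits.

Key hex bytes e4 55 53 84 is 4 bytes ≤ B = 7; zero-pad to 7 bytes: K' = e4 55 53 84 00 00 00.
K' ⊕ ipad = d2 63 65 b2 36 36 36.  K' ⊕ opad = b8 09 0f d8 5c 5c 5c.
Inner input = (K'⊕ipad) ∥ m = d2 63 65 b2 36 36 36 ∥ f8 d2 c6 02 91.
Inner hash: sum = 210+99+101+178+54+54+54+248+210+198+2+145 = 1553 → 06 11.
Outer input = (K'⊕opad) ∥ inner = b8 09 0f d8 5c 5c 5c ∥ 06 11.
Outer hash (tag): sum = 184+9+15+216+92+92+92+6+17 = 723 → 02 d3.

02d3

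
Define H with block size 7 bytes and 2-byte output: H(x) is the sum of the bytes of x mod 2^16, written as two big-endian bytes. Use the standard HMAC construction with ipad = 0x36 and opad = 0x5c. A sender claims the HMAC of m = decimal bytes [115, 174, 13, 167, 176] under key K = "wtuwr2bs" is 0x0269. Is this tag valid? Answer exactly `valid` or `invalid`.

Key "wtuwr2bs" = 77 74 75 77 72 32 62 73 is 8 bytes > B = 7, so hash it first: H(key) = 03 50, then zero-pad to 7 bytes: K' = 03 50 00 00 00 00 00.
K' ⊕ ipad = 35 66 36 36 36 36 36; K' ⊕ opad = 5f 0c 5c 5c 5c 5c 5c.
Inner hash: sum = 53+102+54+54+54+54+54+115+174+13+167+176 = 1070 → 04 2e.
Outer hash (recomputed tag): sum = 95+12+92+92+92+92+92+4+46 = 617 → 02 69.
Recomputed tag = 0269; claimed = 0269 → match.

valid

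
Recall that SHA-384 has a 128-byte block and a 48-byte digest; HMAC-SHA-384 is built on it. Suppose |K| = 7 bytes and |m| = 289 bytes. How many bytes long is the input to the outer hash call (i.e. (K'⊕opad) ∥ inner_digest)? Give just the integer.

176

Key is 7 ≤ 128 bytes, zero-padded: |K'| = 128.
Outer input = (K'⊕opad) ∥ H(inner) → 128 + 48 = 176 bytes.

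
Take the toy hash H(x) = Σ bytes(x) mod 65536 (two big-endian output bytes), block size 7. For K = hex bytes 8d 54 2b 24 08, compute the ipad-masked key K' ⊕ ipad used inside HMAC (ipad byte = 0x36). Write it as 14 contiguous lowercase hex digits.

Key hex bytes 8d 54 2b 24 08 is 5 bytes ≤ B = 7; zero-pad to 7 bytes: K' = 8d 54 2b 24 08 00 00.
XOR each byte with 0x36: 8d⊕36=bb, 54⊕36=62, 2b⊕36=1d, 24⊕36=12, 08⊕36=3e, 00⊕36=36, 00⊕36=36.

bb621d123e3636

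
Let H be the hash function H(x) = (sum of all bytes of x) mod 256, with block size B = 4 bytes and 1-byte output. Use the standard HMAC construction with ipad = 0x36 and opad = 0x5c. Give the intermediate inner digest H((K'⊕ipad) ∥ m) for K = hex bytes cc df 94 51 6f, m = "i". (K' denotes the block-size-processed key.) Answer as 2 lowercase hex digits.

d4

Key hex bytes cc df 94 51 6f is 5 bytes > B = 4, so hash it first: H(key) = ff, then zero-pad to 4 bytes: K' = ff 00 00 00.
K' ⊕ ipad = c9 36 36 36.
Inner input = c9 36 36 36 ∥ 69.
Inner hash: sum = 201+54+54+54+105 = 468; mod 256 = 212 → d4.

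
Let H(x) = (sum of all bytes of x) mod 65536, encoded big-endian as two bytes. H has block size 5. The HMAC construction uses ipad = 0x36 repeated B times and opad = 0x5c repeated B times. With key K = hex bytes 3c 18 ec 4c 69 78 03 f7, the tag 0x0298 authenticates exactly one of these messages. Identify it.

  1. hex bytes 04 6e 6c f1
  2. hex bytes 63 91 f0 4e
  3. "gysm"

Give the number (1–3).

3

Key hex bytes 3c 18 ec 4c 69 78 03 f7 is 8 bytes > B = 5, so hash it first: H(key) = 03 67, then zero-pad to 5 bytes: K' = 03 67 00 00 00.
K' ⊕ ipad = 35 51 36 36 36; K' ⊕ opad = 5f 3b 5c 5c 5c.
m1: inner = H(35 51 36 36 36 04 6e 6c f1) = 02 f7; tag = H(5f 3b 5c 5c 5c 02 f7) = 02a7
m2: inner = H(35 51 36 36 36 63 91 f0 4e) = 03 5a; tag = H(5f 3b 5c 5c 5c 03 5a) = 020b
m3: inner = H(35 51 36 36 36 67 79 73 6d) = 02 e8; tag = H(5f 3b 5c 5c 5c 02 e8) = 0298 ← matches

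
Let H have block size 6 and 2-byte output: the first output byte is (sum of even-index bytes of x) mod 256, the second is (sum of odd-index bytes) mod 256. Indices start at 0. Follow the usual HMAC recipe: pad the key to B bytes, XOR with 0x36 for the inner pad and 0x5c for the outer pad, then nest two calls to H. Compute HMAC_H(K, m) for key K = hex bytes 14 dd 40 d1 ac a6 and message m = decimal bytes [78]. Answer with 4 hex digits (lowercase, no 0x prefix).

Key hex bytes 14 dd 40 d1 ac a6 is exactly B = 6 bytes: K' = 14 dd 40 d1 ac a6.
K' ⊕ ipad = 22 eb 76 e7 9a 90.  K' ⊕ opad = 48 81 1c 8d f0 fa.
Inner input = (K'⊕ipad) ∥ m = 22 eb 76 e7 9a 90 ∥ 4e.
Inner hash: even-index sum = 384 mod 256 = 128; odd-index sum = 610 mod 256 = 98 → 80 62.
Outer input = (K'⊕opad) ∥ inner = 48 81 1c 8d f0 fa ∥ 80 62.
Outer hash (tag): even-index sum = 468 mod 256 = 212; odd-index sum = 618 mod 256 = 106 → d4 6a.

d46a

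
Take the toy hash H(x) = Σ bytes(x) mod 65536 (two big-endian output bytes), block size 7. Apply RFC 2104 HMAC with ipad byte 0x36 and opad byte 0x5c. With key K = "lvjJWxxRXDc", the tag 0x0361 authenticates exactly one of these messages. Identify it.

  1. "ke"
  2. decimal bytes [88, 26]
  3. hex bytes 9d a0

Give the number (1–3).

Key "lvjJWxxRXDc" = 6c 76 6a 4a 57 78 78 52 58 44 63 is 11 bytes > B = 7, so hash it first: H(key) = 04 2e, then zero-pad to 7 bytes: K' = 04 2e 00 00 00 00 00.
K' ⊕ ipad = 32 18 36 36 36 36 36; K' ⊕ opad = 58 72 5c 5c 5c 5c 5c.
m1: inner = H(32 18 36 36 36 36 36 6b 65) = 02 28; tag = H(58 72 5c 5c 5c 5c 5c 02 28) = 02c0
m2: inner = H(32 18 36 36 36 36 36 58 1a) = 01 ca; tag = H(58 72 5c 5c 5c 5c 5c 01 ca) = 0361 ← matches
m3: inner = H(32 18 36 36 36 36 36 9d a0) = 02 95; tag = H(58 72 5c 5c 5c 5c 5c 02 95) = 032d

2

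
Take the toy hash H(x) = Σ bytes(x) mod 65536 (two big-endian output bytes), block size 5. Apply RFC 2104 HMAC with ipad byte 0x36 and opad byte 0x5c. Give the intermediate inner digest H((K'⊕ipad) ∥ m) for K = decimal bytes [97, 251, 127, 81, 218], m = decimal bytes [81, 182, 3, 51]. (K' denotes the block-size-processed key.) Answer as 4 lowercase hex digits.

03fd

Key decimal bytes [97, 251, 127, 81, 218] = 61 fb 7f 51 da is exactly B = 5 bytes: K' = 61 fb 7f 51 da.
K' ⊕ ipad = 57 cd 49 67 ec.
Inner input = 57 cd 49 67 ec ∥ 51 b6 03 33.
Inner hash: sum = 87+205+73+103+236+81+182+3+51 = 1021 → 03 fd.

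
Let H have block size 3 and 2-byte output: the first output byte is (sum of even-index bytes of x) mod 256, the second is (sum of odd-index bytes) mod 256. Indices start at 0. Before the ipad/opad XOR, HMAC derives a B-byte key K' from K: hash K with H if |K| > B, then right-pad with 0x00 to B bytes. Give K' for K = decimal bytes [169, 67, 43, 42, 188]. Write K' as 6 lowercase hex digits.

|K| = 5 > B = 3, so first hash the key.
H(K): even-index sum = 400 mod 256 = 144; odd-index sum = 109 mod 256 = 109 → 90 6d.
Zero-pad H(K) = 90 6d to 3 bytes: K' = 90 6d 00.

906d00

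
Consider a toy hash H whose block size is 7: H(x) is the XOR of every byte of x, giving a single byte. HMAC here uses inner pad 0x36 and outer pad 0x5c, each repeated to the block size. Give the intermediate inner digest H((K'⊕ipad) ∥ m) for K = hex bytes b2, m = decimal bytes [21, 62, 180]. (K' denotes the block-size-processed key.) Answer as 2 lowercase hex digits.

Key hex bytes b2 is 1 byte ≤ B = 7; zero-pad to 7 bytes: K' = b2 00 00 00 00 00 00.
K' ⊕ ipad = 84 36 36 36 36 36 36.
Inner input = 84 36 36 36 36 36 36 ∥ 15 3e b4.
Inner hash: XOR 84⊕36⊕36⊕36⊕36⊕36⊕36⊕15⊕3e⊕b4 = 1b.

1b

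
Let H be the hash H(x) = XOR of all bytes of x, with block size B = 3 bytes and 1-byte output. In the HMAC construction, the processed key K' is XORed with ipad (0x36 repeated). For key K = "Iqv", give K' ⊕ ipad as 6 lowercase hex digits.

Key "Iqv" = 49 71 76 is exactly B = 3 bytes: K' = 49 71 76.
XOR each byte with 0x36: 49⊕36=7f, 71⊕36=47, 76⊕36=40.

7f4740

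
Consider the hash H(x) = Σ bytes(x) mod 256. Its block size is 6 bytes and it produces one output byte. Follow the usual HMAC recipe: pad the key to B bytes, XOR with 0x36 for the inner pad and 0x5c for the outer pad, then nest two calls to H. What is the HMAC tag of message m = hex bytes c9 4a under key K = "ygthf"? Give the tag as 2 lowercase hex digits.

2b

Key "ygthf" = 79 67 74 68 66 is 5 bytes ≤ B = 6; zero-pad to 6 bytes: K' = 79 67 74 68 66 00.
K' ⊕ ipad = 4f 51 42 5e 50 36.  K' ⊕ opad = 25 3b 28 34 3a 5c.
Inner input = (K'⊕ipad) ∥ m = 4f 51 42 5e 50 36 ∥ c9 4a.
Inner hash: sum = 79+81+66+94+80+54+201+74 = 729; mod 256 = 217 → d9.
Outer input = (K'⊕opad) ∥ inner = 25 3b 28 34 3a 5c ∥ d9.
Outer hash (tag): sum = 37+59+40+52+58+92+217 = 555; mod 256 = 43 → 2b.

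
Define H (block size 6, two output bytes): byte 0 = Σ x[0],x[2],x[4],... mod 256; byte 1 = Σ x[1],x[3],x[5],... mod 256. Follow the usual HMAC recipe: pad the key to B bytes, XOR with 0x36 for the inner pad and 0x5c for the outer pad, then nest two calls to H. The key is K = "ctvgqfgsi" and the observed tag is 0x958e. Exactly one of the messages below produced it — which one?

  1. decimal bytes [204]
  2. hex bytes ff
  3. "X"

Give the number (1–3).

Key "ctvgqfgsi" = 63 74 76 67 71 66 67 73 69 is 9 bytes > B = 6, so hash it first: H(key) = 1a b4, then zero-pad to 6 bytes: K' = 1a b4 00 00 00 00.
K' ⊕ ipad = 2c 82 36 36 36 36; K' ⊕ opad = 46 e8 5c 5c 5c 5c.
m1: inner = H(2c 82 36 36 36 36 cc) = 64 ee; tag = H(46 e8 5c 5c 5c 5c 64 ee) = 628e
m2: inner = H(2c 82 36 36 36 36 ff) = 97 ee; tag = H(46 e8 5c 5c 5c 5c 97 ee) = 958e ← matches
m3: inner = H(2c 82 36 36 36 36 58) = f0 ee; tag = H(46 e8 5c 5c 5c 5c f0 ee) = ee8e

2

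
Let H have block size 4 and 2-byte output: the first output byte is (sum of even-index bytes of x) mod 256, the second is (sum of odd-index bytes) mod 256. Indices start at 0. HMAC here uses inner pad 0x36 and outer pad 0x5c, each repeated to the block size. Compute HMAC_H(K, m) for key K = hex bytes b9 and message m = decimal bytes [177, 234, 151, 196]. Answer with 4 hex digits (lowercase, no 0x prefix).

4ed2

Key hex bytes b9 is 1 byte ≤ B = 4; zero-pad to 4 bytes: K' = b9 00 00 00.
K' ⊕ ipad = 8f 36 36 36.  K' ⊕ opad = e5 5c 5c 5c.
Inner input = (K'⊕ipad) ∥ m = 8f 36 36 36 ∥ b1 ea 97 c4.
Inner hash: even-index sum = 525 mod 256 = 13; odd-index sum = 538 mod 256 = 26 → 0d 1a.
Outer input = (K'⊕opad) ∥ inner = e5 5c 5c 5c ∥ 0d 1a.
Outer hash (tag): even-index sum = 334 mod 256 = 78; odd-index sum = 210 mod 256 = 210 → 4e d2.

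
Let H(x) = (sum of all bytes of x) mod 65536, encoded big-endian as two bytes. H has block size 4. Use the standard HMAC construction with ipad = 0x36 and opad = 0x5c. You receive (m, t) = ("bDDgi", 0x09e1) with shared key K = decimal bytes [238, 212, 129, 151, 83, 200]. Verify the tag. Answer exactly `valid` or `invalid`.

Key decimal bytes [238, 212, 129, 151, 83, 200] = ee d4 81 97 53 c8 is 6 bytes > B = 4, so hash it first: H(key) = 03 f5, then zero-pad to 4 bytes: K' = 03 f5 00 00.
K' ⊕ ipad = 35 c3 36 36; K' ⊕ opad = 5f a9 5c 5c.
Inner hash: sum = 53+195+54+54+98+68+68+103+105 = 798 → 03 1e.
Outer hash (recomputed tag): sum = 95+169+92+92+3+30 = 481 → 01 e1.
Recomputed tag = 01e1; claimed = 09e1 → mismatch.

invalid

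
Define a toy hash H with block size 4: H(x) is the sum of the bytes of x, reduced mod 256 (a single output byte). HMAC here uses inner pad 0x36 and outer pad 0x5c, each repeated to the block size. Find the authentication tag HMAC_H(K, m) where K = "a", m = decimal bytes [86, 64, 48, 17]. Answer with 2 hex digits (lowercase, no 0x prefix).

Key "a" = 61 is 1 byte ≤ B = 4; zero-pad to 4 bytes: K' = 61 00 00 00.
K' ⊕ ipad = 57 36 36 36.  K' ⊕ opad = 3d 5c 5c 5c.
Inner input = (K'⊕ipad) ∥ m = 57 36 36 36 ∥ 56 40 30 11.
Inner hash: sum = 87+54+54+54+86+64+48+17 = 464; mod 256 = 208 → d0.
Outer input = (K'⊕opad) ∥ inner = 3d 5c 5c 5c ∥ d0.
Outer hash (tag): sum = 61+92+92+92+208 = 545; mod 256 = 33 → 21.

21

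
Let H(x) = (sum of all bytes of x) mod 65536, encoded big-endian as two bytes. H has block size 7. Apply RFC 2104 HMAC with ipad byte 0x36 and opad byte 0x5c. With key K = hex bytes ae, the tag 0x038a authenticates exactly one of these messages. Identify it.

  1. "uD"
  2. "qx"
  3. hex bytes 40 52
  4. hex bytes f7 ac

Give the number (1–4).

3

Key hex bytes ae is 1 byte ≤ B = 7; zero-pad to 7 bytes: K' = ae 00 00 00 00 00 00.
K' ⊕ ipad = 98 36 36 36 36 36 36; K' ⊕ opad = f2 5c 5c 5c 5c 5c 5c.
m1: inner = H(98 36 36 36 36 36 36 75 44) = 02 95; tag = H(f2 5c 5c 5c 5c 5c 5c 02 95) = 03b1
m2: inner = H(98 36 36 36 36 36 36 71 78) = 02 c5; tag = H(f2 5c 5c 5c 5c 5c 5c 02 c5) = 03e1
m3: inner = H(98 36 36 36 36 36 36 40 52) = 02 6e; tag = H(f2 5c 5c 5c 5c 5c 5c 02 6e) = 038a ← matches
m4: inner = H(98 36 36 36 36 36 36 f7 ac) = 03 7f; tag = H(f2 5c 5c 5c 5c 5c 5c 03 7f) = 039c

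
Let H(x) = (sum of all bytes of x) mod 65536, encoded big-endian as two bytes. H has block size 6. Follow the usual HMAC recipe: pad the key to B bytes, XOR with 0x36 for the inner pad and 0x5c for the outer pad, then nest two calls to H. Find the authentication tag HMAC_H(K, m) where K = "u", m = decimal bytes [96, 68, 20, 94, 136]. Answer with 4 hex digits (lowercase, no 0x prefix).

02e6

Key "u" = 75 is 1 byte ≤ B = 6; zero-pad to 6 bytes: K' = 75 00 00 00 00 00.
K' ⊕ ipad = 43 36 36 36 36 36.  K' ⊕ opad = 29 5c 5c 5c 5c 5c.
Inner input = (K'⊕ipad) ∥ m = 43 36 36 36 36 36 ∥ 60 44 14 5e 88.
Inner hash: sum = 67+54+54+54+54+54+96+68+20+94+136 = 751 → 02 ef.
Outer input = (K'⊕opad) ∥ inner = 29 5c 5c 5c 5c 5c ∥ 02 ef.
Outer hash (tag): sum = 41+92+92+92+92+92+2+239 = 742 → 02 e6.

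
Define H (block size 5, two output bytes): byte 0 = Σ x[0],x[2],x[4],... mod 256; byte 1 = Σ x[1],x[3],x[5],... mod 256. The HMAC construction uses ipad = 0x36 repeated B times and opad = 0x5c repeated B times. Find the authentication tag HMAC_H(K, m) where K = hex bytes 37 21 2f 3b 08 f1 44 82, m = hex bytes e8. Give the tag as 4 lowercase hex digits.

Key hex bytes 37 21 2f 3b 08 f1 44 82 is 8 bytes > B = 5, so hash it first: H(key) = b2 cf, then zero-pad to 5 bytes: K' = b2 cf 00 00 00.
K' ⊕ ipad = 84 f9 36 36 36.  K' ⊕ opad = ee 93 5c 5c 5c.
Inner input = (K'⊕ipad) ∥ m = 84 f9 36 36 36 ∥ e8.
Inner hash: even-index sum = 240 mod 256 = 240; odd-index sum = 535 mod 256 = 23 → f0 17.
Outer input = (K'⊕opad) ∥ inner = ee 93 5c 5c 5c ∥ f0 17.
Outer hash (tag): even-index sum = 445 mod 256 = 189; odd-index sum = 479 mod 256 = 223 → bd df.

bddf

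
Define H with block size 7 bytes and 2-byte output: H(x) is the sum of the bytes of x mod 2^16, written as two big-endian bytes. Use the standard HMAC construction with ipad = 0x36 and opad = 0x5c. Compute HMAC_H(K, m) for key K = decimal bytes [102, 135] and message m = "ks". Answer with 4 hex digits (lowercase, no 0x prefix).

03d0

Key decimal bytes [102, 135] = 66 87 is 2 bytes ≤ B = 7; zero-pad to 7 bytes: K' = 66 87 00 00 00 00 00.
K' ⊕ ipad = 50 b1 36 36 36 36 36.  K' ⊕ opad = 3a db 5c 5c 5c 5c 5c.
Inner input = (K'⊕ipad) ∥ m = 50 b1 36 36 36 36 36 ∥ 6b 73.
Inner hash: sum = 80+177+54+54+54+54+54+107+115 = 749 → 02 ed.
Outer input = (K'⊕opad) ∥ inner = 3a db 5c 5c 5c 5c 5c ∥ 02 ed.
Outer hash (tag): sum = 58+219+92+92+92+92+92+2+237 = 976 → 03 d0.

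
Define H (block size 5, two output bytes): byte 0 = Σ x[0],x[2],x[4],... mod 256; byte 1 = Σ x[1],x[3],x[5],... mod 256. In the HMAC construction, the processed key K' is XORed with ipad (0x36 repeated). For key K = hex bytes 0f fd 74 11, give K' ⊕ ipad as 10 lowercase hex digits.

39cb422736

Key hex bytes 0f fd 74 11 is 4 bytes ≤ B = 5; zero-pad to 5 bytes: K' = 0f fd 74 11 00.
XOR each byte with 0x36: 0f⊕36=39, fd⊕36=cb, 74⊕36=42, 11⊕36=27, 00⊕36=36.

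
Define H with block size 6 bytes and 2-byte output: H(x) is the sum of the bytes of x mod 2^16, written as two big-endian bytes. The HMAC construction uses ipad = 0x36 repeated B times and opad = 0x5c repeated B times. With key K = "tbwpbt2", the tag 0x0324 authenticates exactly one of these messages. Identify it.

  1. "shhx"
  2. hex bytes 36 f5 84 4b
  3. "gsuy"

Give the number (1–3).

Key "tbwpbt2" = 74 62 77 70 62 74 32 is 7 bytes > B = 6, so hash it first: H(key) = 02 c5, then zero-pad to 6 bytes: K' = 02 c5 00 00 00 00.
K' ⊕ ipad = 34 f3 36 36 36 36; K' ⊕ opad = 5e 99 5c 5c 5c 5c.
m1: inner = H(34 f3 36 36 36 36 73 68 68 78) = 03 ba; tag = H(5e 99 5c 5c 5c 5c 03 ba) = 0324 ← matches
m2: inner = H(34 f3 36 36 36 36 36 f5 84 4b) = 03 f9; tag = H(5e 99 5c 5c 5c 5c 03 f9) = 0363
m3: inner = H(34 f3 36 36 36 36 67 73 75 79) = 03 c7; tag = H(5e 99 5c 5c 5c 5c 03 c7) = 0331

1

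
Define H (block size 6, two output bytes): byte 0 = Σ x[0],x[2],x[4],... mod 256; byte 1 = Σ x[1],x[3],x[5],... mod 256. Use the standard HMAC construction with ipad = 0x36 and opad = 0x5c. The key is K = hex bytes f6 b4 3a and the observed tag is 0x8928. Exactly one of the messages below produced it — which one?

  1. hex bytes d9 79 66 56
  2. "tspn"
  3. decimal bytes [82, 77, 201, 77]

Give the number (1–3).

3

Key hex bytes f6 b4 3a is 3 bytes ≤ B = 6; zero-pad to 6 bytes: K' = f6 b4 3a 00 00 00.
K' ⊕ ipad = c0 82 0c 36 36 36; K' ⊕ opad = aa e8 66 5c 5c 5c.
m1: inner = H(c0 82 0c 36 36 36 d9 79 66 56) = 41 bd; tag = H(aa e8 66 5c 5c 5c 41 bd) = ad5d
m2: inner = H(c0 82 0c 36 36 36 74 73 70 6e) = e6 cf; tag = H(aa e8 66 5c 5c 5c e6 cf) = 526f
m3: inner = H(c0 82 0c 36 36 36 52 4d c9 4d) = 1d 88; tag = H(aa e8 66 5c 5c 5c 1d 88) = 8928 ← matches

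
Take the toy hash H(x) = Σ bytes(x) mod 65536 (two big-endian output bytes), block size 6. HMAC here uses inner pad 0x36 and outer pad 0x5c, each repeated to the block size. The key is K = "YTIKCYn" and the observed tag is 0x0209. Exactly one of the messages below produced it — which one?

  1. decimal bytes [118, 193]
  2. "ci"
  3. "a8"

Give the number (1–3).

3

Key "YTIKCYn" = 59 54 49 4b 43 59 6e is 7 bytes > B = 6, so hash it first: H(key) = 02 4b, then zero-pad to 6 bytes: K' = 02 4b 00 00 00 00.
K' ⊕ ipad = 34 7d 36 36 36 36; K' ⊕ opad = 5e 17 5c 5c 5c 5c.
m1: inner = H(34 7d 36 36 36 36 76 c1) = 02 c0; tag = H(5e 17 5c 5c 5c 5c 02 c0) = 02a7
m2: inner = H(34 7d 36 36 36 36 63 69) = 02 55; tag = H(5e 17 5c 5c 5c 5c 02 55) = 023c
m3: inner = H(34 7d 36 36 36 36 61 38) = 02 22; tag = H(5e 17 5c 5c 5c 5c 02 22) = 0209 ← matches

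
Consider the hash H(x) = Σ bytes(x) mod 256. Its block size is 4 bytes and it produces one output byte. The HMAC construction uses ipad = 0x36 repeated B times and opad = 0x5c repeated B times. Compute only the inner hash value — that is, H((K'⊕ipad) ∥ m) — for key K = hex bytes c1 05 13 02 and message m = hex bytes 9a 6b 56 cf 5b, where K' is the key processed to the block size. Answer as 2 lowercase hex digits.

08

Key hex bytes c1 05 13 02 is exactly B = 4 bytes: K' = c1 05 13 02.
K' ⊕ ipad = f7 33 25 34.
Inner input = f7 33 25 34 ∥ 9a 6b 56 cf 5b.
Inner hash: sum = 247+51+37+52+154+107+86+207+91 = 1032; mod 256 = 8 → 08.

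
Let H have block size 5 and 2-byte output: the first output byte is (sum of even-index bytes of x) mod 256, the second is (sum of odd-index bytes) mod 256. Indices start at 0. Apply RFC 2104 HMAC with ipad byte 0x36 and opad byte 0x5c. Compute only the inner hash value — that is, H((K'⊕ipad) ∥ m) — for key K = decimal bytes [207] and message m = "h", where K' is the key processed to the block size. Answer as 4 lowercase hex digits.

Key decimal bytes [207] = cf is 1 byte ≤ B = 5; zero-pad to 5 bytes: K' = cf 00 00 00 00.
K' ⊕ ipad = f9 36 36 36 36.
Inner input = f9 36 36 36 36 ∥ 68.
Inner hash: even-index sum = 357 mod 256 = 101; odd-index sum = 212 mod 256 = 212 → 65 d4.

65d4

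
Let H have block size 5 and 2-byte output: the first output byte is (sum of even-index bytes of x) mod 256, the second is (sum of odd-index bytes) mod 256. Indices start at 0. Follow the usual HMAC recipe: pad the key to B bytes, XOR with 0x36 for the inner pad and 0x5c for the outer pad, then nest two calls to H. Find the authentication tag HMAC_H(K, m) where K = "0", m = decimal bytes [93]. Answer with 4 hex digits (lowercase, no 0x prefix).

ed2a

Key "0" = 30 is 1 byte ≤ B = 5; zero-pad to 5 bytes: K' = 30 00 00 00 00.
K' ⊕ ipad = 06 36 36 36 36.  K' ⊕ opad = 6c 5c 5c 5c 5c.
Inner input = (K'⊕ipad) ∥ m = 06 36 36 36 36 ∥ 5d.
Inner hash: even-index sum = 114 mod 256 = 114; odd-index sum = 201 mod 256 = 201 → 72 c9.
Outer input = (K'⊕opad) ∥ inner = 6c 5c 5c 5c 5c ∥ 72 c9.
Outer hash (tag): even-index sum = 493 mod 256 = 237; odd-index sum = 298 mod 256 = 42 → ed 2a.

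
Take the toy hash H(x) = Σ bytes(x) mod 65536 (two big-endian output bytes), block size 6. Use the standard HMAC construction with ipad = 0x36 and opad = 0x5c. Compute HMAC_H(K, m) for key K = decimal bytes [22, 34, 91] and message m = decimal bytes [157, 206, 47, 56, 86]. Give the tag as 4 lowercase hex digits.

0251

Key decimal bytes [22, 34, 91] = 16 22 5b is 3 bytes ≤ B = 6; zero-pad to 6 bytes: K' = 16 22 5b 00 00 00.
K' ⊕ ipad = 20 14 6d 36 36 36.  K' ⊕ opad = 4a 7e 07 5c 5c 5c.
Inner input = (K'⊕ipad) ∥ m = 20 14 6d 36 36 36 ∥ 9d ce 2f 38 56.
Inner hash: sum = 32+20+109+54+54+54+157+206+47+56+86 = 875 → 03 6b.
Outer input = (K'⊕opad) ∥ inner = 4a 7e 07 5c 5c 5c ∥ 03 6b.
Outer hash (tag): sum = 74+126+7+92+92+92+3+107 = 593 → 02 51.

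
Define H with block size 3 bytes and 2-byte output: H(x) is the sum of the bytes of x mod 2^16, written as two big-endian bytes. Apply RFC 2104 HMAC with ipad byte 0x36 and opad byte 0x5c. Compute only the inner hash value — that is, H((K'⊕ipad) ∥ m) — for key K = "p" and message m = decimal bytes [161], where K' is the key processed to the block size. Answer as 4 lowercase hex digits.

0153

Key "p" = 70 is 1 byte ≤ B = 3; zero-pad to 3 bytes: K' = 70 00 00.
K' ⊕ ipad = 46 36 36.
Inner input = 46 36 36 ∥ a1.
Inner hash: sum = 70+54+54+161 = 339 → 01 53.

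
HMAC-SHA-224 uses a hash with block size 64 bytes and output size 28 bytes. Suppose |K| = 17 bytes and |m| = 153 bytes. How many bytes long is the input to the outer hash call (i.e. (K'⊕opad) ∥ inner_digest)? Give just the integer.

Key is 17 ≤ 64 bytes, zero-padded: |K'| = 64.
Outer input = (K'⊕opad) ∥ H(inner) → 64 + 28 = 92 bytes.

92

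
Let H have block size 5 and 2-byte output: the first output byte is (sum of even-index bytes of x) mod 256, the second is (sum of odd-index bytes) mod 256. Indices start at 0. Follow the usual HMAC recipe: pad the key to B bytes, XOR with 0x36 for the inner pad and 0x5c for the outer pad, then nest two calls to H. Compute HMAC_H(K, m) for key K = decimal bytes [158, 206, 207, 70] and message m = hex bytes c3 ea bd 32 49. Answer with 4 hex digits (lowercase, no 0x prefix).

e29f

Key decimal bytes [158, 206, 207, 70] = 9e ce cf 46 is 4 bytes ≤ B = 5; zero-pad to 5 bytes: K' = 9e ce cf 46 00.
K' ⊕ ipad = a8 f8 f9 70 36.  K' ⊕ opad = c2 92 93 1a 5c.
Inner input = (K'⊕ipad) ∥ m = a8 f8 f9 70 36 ∥ c3 ea bd 32 49.
Inner hash: even-index sum = 755 mod 256 = 243; odd-index sum = 817 mod 256 = 49 → f3 31.
Outer input = (K'⊕opad) ∥ inner = c2 92 93 1a 5c ∥ f3 31.
Outer hash (tag): even-index sum = 482 mod 256 = 226; odd-index sum = 415 mod 256 = 159 → e2 9f.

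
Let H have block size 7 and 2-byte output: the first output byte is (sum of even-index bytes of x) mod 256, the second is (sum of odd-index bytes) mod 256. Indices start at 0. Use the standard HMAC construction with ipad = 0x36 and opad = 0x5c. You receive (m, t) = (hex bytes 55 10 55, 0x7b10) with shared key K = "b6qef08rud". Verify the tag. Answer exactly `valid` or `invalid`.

Key "b6qef08rud" = 62 36 71 65 66 30 38 72 75 64 is 10 bytes > B = 7, so hash it first: H(key) = e6 a1, then zero-pad to 7 bytes: K' = e6 a1 00 00 00 00 00.
K' ⊕ ipad = d0 97 36 36 36 36 36; K' ⊕ opad = ba fd 5c 5c 5c 5c 5c.
Inner hash: even-index sum = 386 mod 256 = 130; odd-index sum = 429 mod 256 = 173 → 82 ad.
Outer hash (recomputed tag): even-index sum = 635 mod 256 = 123; odd-index sum = 567 mod 256 = 55 → 7b 37.
Recomputed tag = 7b37; claimed = 7b10 → mismatch.

invalid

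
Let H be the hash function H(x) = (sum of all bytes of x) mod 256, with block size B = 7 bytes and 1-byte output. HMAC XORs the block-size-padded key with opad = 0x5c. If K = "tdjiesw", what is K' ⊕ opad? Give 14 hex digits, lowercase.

Key "tdjiesw" = 74 64 6a 69 65 73 77 is exactly B = 7 bytes: K' = 74 64 6a 69 65 73 77.
XOR each byte with 0x5c: 74⊕5c=28, 64⊕5c=38, 6a⊕5c=36, 69⊕5c=35, 65⊕5c=39, 73⊕5c=2f, 77⊕5c=2b.

28383635392f2b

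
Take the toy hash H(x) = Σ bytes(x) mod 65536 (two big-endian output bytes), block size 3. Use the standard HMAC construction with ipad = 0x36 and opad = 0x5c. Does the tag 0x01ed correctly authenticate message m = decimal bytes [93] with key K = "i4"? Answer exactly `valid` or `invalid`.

Key "i4" = 69 34 is 2 bytes ≤ B = 3; zero-pad to 3 bytes: K' = 69 34 00.
K' ⊕ ipad = 5f 02 36; K' ⊕ opad = 35 68 5c.
Inner hash: sum = 95+2+54+93 = 244 → 00 f4.
Outer hash (recomputed tag): sum = 53+104+92+0+244 = 493 → 01 ed.
Recomputed tag = 01ed; claimed = 01ed → match.

valid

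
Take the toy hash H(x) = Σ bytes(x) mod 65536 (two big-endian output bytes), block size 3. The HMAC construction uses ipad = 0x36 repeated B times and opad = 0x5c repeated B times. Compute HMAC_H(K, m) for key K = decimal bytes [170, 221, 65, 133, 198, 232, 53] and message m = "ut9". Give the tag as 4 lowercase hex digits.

01b1

Key decimal bytes [170, 221, 65, 133, 198, 232, 53] = aa dd 41 85 c6 e8 35 is 7 bytes > B = 3, so hash it first: H(key) = 04 30, then zero-pad to 3 bytes: K' = 04 30 00.
K' ⊕ ipad = 32 06 36.  K' ⊕ opad = 58 6c 5c.
Inner input = (K'⊕ipad) ∥ m = 32 06 36 ∥ 75 74 39.
Inner hash: sum = 50+6+54+117+116+57 = 400 → 01 90.
Outer input = (K'⊕opad) ∥ inner = 58 6c 5c ∥ 01 90.
Outer hash (tag): sum = 88+108+92+1+144 = 433 → 01 b1.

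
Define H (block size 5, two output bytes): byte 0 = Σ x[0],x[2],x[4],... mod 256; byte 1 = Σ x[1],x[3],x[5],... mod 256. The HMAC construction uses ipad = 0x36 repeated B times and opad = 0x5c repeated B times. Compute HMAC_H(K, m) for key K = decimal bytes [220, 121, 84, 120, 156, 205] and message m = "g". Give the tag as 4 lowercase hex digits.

Key decimal bytes [220, 121, 84, 120, 156, 205] = dc 79 54 78 9c cd is 6 bytes > B = 5, so hash it first: H(key) = cc be, then zero-pad to 5 bytes: K' = cc be 00 00 00.
K' ⊕ ipad = fa 88 36 36 36.  K' ⊕ opad = 90 e2 5c 5c 5c.
Inner input = (K'⊕ipad) ∥ m = fa 88 36 36 36 ∥ 67.
Inner hash: even-index sum = 358 mod 256 = 102; odd-index sum = 293 mod 256 = 37 → 66 25.
Outer input = (K'⊕opad) ∥ inner = 90 e2 5c 5c 5c ∥ 66 25.
Outer hash (tag): even-index sum = 365 mod 256 = 109; odd-index sum = 420 mod 256 = 164 → 6d a4.

6da4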